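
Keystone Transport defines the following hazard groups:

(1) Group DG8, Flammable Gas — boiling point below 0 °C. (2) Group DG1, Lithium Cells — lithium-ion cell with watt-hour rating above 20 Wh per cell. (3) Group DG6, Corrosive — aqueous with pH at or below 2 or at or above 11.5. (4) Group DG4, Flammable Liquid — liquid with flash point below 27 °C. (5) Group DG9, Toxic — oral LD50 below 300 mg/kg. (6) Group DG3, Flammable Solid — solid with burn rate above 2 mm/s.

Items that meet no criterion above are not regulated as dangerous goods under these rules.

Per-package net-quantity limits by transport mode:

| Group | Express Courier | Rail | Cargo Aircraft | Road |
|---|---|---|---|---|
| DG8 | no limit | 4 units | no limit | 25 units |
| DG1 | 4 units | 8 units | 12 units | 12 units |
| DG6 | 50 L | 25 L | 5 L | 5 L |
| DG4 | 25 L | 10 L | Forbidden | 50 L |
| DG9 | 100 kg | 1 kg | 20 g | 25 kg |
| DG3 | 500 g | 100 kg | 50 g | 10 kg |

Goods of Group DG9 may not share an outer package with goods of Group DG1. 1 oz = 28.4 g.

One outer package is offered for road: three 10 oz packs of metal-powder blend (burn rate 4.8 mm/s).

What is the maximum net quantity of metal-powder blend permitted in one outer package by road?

Metal-powder blend: burn rate 4.8 mm/s > 2 mm/s → Group DG3 (Flammable Solid).
The road limit for Group DG3 is 10 kg.

10 kg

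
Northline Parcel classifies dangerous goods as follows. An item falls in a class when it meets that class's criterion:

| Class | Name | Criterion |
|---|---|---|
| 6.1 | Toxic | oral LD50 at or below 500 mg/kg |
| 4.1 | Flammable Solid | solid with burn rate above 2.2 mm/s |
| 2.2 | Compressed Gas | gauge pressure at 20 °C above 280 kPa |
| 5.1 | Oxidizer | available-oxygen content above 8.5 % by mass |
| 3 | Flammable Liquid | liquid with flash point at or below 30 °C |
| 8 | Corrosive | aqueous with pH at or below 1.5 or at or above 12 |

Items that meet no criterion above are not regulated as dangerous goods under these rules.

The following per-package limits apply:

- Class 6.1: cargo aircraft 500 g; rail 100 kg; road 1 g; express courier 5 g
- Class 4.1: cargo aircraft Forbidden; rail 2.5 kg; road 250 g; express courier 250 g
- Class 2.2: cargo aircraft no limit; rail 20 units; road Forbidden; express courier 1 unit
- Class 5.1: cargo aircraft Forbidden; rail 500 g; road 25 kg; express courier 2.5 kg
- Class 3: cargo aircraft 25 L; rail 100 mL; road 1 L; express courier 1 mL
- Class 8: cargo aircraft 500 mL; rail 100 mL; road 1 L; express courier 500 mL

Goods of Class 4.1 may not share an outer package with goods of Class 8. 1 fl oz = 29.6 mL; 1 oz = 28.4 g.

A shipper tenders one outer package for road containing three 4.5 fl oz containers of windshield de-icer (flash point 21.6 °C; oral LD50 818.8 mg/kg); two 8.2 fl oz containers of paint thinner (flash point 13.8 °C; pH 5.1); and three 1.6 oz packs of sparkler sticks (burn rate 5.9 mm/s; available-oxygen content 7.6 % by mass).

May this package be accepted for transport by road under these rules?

Yes

Windshield de-icer: flash point 21.6 °C ≤ 30 °C → Class 3 (Flammable Liquid).
With flash point 13.8 °C (≤ 30 °C), the paint thinner falls in Class 3.
Sparkler sticks: burn rate 5.9 mm/s > 2.2 mm/s → Class 4.1 (Flammable Solid).
Class 4.1 quantity: three 1.6 oz packs = 136.32 g.
That is within the Class 4.1 road limit of 250 g.
Total Class 3: (three 4.5 fl oz containers = 399.6 mL) + (two 8.2 fl oz containers = 485.44 mL) = 885.04 mL.
That is within the Class 3 road limit of 1 L.
The segregation rule (Class 4.1 with Class 8) does not apply to Class 4.1 with Class 3.
Every hazard class is within its road limit and no segregation rule is violated.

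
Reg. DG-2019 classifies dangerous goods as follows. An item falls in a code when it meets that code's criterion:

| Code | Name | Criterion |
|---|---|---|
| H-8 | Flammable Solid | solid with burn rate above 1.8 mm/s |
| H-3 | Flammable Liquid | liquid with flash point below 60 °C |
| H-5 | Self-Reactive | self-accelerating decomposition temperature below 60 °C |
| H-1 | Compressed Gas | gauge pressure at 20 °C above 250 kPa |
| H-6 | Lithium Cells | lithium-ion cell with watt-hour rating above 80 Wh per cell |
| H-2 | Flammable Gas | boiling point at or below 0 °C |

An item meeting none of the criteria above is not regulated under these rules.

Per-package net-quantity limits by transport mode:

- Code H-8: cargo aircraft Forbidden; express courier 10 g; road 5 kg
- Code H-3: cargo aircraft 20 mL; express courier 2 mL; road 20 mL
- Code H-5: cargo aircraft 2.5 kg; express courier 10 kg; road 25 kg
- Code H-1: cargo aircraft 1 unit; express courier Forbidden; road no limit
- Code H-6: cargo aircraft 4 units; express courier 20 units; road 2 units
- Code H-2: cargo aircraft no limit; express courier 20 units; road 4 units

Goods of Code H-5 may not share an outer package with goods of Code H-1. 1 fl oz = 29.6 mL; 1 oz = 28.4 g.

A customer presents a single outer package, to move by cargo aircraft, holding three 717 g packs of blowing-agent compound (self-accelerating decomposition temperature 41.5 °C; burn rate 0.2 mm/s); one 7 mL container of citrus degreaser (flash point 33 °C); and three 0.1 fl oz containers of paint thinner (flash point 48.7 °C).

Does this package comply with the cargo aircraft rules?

Yes

Blowing-agent compound: self-accelerating decomposition temperature 41.5 °C < 60 °C → Code H-5 (Self-Reactive).
With flash point 33 °C (< 60 °C), the citrus degreaser falls in Code H-3.
The paint thinner has flash point 48.7 °C, which is < 60 °C, so it is Code H-3 (Flammable Liquid).
Code H-5 quantity: three 717 g packs = 2.151 kg.
2.151 kg is within the cargo aircraft limit of 2.5 kg for Code H-5.
Total Code H-3: 7 mL + (three 0.1 fl oz containers = 8.88 mL) = 15.88 mL.
15.88 mL ≤ 20 mL (cargo aircraft limit, Code H-3) — within limit.
The segregation rule (Code H-5 with Code H-1) does not apply to Code H-5 with Code H-3.
Every hazard code is within its cargo aircraft limit and no segregation rule is violated.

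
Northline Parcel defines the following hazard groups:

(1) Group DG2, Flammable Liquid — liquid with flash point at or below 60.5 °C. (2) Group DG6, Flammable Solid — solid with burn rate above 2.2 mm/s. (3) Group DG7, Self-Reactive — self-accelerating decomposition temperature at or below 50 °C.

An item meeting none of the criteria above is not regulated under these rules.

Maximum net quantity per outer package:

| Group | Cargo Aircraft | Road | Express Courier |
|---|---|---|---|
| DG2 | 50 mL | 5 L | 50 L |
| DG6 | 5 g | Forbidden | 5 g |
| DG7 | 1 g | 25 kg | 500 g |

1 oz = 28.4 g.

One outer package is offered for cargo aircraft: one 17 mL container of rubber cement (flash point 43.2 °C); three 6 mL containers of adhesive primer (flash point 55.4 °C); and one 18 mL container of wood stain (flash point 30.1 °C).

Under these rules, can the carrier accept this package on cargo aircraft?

Flash point 43.2 °C meets the Group DG2 criterion (Flammable Liquid), so the rubber cement is Group DG2.
Flash point 55.4 °C meets the Group DG2 criterion (Flammable Liquid), so the adhesive primer is Group DG2.
Wood stain: flash point 30.1 °C ≤ 60.5 °C → Group DG2 (Flammable Liquid).
Total Group DG2: 17 mL + (three 6 mL containers = 18 mL) + 18 mL = 53 mL.
53 mL exceeds the cargo aircraft limit of 50 mL for Group DG2.

No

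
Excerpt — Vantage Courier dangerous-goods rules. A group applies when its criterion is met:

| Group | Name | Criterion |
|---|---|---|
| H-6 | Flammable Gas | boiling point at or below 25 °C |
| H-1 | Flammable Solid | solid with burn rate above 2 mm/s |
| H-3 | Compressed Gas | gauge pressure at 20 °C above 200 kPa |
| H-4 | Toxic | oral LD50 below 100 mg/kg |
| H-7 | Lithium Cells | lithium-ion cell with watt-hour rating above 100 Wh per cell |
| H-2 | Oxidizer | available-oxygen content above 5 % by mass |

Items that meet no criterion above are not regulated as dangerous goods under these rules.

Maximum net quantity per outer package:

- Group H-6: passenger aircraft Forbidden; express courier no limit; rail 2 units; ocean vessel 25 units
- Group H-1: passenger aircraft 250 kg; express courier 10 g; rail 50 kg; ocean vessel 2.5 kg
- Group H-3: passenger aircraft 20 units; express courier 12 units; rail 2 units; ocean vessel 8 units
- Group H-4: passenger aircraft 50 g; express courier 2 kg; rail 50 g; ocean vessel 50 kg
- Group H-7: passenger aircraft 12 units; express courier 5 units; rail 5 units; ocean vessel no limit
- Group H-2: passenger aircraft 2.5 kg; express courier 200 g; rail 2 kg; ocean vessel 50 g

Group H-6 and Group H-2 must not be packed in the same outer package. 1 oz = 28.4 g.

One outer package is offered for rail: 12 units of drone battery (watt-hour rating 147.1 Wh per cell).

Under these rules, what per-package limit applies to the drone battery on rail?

The drone battery has watt-hour rating 147.1 Wh per cell, which is > 100 Wh per cell, so it is Group H-7 (Lithium Cells).
The rail limit for Group H-7 is 5 units.

5 units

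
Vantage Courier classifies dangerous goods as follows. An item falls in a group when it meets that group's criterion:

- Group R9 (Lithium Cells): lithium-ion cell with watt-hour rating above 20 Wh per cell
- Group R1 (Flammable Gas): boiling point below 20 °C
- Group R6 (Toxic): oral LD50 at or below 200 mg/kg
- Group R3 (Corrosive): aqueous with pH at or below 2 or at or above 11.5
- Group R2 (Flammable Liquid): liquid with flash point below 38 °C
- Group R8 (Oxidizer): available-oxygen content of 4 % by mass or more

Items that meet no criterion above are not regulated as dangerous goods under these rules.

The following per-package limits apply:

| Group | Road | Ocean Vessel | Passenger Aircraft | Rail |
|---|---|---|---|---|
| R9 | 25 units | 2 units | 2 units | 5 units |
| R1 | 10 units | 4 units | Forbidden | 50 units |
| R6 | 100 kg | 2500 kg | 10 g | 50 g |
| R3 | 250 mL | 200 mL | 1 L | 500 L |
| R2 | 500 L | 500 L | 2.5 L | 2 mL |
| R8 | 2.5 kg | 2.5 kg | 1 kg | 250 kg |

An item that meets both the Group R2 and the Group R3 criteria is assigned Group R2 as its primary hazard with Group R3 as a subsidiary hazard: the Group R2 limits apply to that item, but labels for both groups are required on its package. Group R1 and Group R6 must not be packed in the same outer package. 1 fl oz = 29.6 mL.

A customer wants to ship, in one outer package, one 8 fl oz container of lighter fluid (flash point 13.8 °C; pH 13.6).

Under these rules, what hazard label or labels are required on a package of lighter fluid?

Group R2 and R3

Flash point 13.8 °C meets the Group R2 criterion (Flammable Liquid), so the lighter fluid is Group R2.
With pH 13.6 (≥ 11.5), the lighter fluid falls in Group R3.
By the precedence rule Group R2 is primary and Group R3 is subsidiary, and that rule requires both labels on the package.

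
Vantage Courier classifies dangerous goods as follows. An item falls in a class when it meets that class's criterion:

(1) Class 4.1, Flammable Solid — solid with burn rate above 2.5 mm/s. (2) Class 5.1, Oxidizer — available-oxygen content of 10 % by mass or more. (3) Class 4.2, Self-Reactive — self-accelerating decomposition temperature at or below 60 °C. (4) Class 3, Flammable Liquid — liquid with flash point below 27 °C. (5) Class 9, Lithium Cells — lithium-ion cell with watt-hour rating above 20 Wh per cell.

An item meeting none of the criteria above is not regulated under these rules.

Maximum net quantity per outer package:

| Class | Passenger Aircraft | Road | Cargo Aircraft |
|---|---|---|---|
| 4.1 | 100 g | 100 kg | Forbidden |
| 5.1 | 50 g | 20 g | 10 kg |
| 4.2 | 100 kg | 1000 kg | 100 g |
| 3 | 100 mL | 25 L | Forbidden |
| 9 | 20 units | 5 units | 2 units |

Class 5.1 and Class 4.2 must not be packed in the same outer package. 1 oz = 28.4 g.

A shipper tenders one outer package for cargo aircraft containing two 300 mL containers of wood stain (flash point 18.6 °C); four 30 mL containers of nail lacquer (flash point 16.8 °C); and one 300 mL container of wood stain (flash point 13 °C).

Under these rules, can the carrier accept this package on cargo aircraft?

With flash point 18.6 °C (< 27 °C), the wood stain falls in Class 3.
With flash point 16.8 °C (< 27 °C), the nail lacquer falls in Class 3.
Wood stain: flash point 13 °C < 27 °C → Class 3 (Flammable Liquid).
Total Class 3: (two 300 mL containers = 600 mL) + (four 30 mL containers = 120 mL) + 300 mL = 1.02 L.
Class 3 is Forbidden by cargo aircraft.

No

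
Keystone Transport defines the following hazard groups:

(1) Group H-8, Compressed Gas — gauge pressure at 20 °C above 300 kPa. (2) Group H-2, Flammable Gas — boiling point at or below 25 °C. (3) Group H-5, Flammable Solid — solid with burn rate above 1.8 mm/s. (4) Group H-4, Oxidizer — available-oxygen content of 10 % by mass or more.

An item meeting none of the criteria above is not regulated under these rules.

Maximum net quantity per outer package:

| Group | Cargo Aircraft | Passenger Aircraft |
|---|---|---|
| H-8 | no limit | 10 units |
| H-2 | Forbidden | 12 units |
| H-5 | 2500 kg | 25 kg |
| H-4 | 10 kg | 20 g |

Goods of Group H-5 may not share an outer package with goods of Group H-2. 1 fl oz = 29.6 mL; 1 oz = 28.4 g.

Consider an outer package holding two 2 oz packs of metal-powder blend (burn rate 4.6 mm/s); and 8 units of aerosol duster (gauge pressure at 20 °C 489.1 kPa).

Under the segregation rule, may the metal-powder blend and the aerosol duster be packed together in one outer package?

Yes

With burn rate 4.6 mm/s (> 1.8 mm/s), the metal-powder blend falls in Group H-5.
The aerosol duster has gauge pressure at 20 °C 489.1 kPa, which is > 300 kPa, so it is Group H-8 (Compressed Gas).
No segregation rule bars Group H-5 with Group H-8.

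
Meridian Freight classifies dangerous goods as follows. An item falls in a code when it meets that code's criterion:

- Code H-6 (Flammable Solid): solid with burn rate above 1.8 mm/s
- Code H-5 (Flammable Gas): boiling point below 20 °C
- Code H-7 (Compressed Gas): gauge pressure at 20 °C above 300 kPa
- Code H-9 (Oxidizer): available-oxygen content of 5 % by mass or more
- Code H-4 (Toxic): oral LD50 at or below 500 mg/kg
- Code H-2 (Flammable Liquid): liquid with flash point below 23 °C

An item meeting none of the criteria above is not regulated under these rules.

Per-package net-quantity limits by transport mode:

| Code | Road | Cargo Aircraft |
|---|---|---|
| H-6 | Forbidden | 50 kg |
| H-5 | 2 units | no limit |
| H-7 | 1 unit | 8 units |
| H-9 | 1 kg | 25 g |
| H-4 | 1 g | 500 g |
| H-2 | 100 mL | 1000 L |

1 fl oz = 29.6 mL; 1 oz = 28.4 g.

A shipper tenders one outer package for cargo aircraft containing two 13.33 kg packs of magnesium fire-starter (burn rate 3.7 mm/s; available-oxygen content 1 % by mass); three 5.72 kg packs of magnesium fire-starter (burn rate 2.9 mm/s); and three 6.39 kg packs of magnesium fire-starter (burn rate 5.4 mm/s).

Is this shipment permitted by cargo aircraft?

The magnesium fire-starter has burn rate 3.7 mm/s, which is > 1.8 mm/s, so it is Code H-6 (Flammable Solid).
With burn rate 2.9 mm/s (> 1.8 mm/s), the magnesium fire-starter falls in Code H-6.
With burn rate 5.4 mm/s (> 1.8 mm/s), the magnesium fire-starter falls in Code H-6.
Code H-6 net quantity: (two 13.33 kg packs = 26.66 kg) + (three 5.72 kg packs = 17.16 kg) + (three 6.39 kg packs = 19.17 kg) = 62.99 kg.
62.99 kg exceeds the cargo aircraft limit of 50 kg for Code H-6.

No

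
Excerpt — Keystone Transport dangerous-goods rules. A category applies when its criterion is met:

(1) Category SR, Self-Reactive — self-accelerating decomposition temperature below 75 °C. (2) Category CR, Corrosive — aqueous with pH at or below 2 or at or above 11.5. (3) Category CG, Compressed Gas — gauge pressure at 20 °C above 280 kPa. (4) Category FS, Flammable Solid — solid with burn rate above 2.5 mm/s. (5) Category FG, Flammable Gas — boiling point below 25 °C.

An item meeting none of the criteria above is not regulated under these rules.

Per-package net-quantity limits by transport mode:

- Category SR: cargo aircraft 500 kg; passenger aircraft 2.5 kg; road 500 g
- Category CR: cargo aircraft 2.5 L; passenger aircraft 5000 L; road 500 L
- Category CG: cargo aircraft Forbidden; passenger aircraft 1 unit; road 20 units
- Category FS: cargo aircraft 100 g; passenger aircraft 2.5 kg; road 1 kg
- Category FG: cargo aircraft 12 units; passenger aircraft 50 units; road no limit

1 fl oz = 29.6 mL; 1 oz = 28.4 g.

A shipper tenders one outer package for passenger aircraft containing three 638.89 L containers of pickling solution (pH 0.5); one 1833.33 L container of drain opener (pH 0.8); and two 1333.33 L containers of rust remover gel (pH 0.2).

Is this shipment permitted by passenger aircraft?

No

Pickling solution: pH 0.5 ≤ 2 → Category CR (Corrosive).
Drain opener: pH 0.8 ≤ 2 → Category CR (Corrosive).
With pH 0.2 (≤ 2), the rust remover gel falls in Category CR.
Category CR net quantity: (three 638.89 L containers = 1916.67 L) + 1833.33 L + (two 1333.33 L containers = 2666.66 L) = 6416.66 L.
6416.66 L > 5000 L (passenger aircraft limit, Category CR) — over the limit.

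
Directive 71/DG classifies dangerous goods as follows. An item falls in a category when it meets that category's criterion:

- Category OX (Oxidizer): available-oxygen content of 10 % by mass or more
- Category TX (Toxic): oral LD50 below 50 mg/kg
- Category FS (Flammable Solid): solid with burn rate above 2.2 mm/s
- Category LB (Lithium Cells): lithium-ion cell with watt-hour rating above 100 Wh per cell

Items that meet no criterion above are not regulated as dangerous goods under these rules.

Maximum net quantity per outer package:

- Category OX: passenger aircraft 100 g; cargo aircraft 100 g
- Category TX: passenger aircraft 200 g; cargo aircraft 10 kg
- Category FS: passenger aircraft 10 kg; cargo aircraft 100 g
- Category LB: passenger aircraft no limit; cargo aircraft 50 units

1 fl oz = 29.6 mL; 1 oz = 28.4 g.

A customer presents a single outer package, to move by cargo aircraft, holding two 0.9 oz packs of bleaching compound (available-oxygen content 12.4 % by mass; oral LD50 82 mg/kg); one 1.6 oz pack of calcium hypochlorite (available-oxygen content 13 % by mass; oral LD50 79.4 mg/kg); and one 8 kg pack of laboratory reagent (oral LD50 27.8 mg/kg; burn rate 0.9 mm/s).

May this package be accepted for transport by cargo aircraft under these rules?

Yes

Bleaching compound: available-oxygen content 12.4 % by mass ≥ 10 % by mass → Category OX (Oxidizer).
Available-oxygen content 13 % by mass meets the Category OX criterion (Oxidizer), so the calcium hypochlorite is Category OX.
The laboratory reagent has oral LD50 27.8 mg/kg, which is < 50 mg/kg, so it is Category TX (Toxic).
Total Category OX: (two 0.9 oz packs = 51.12 g) + (one 1.6 oz pack = 45.44 g) = 96.56 g.
That is within the Category OX cargo aircraft limit of 100 g.
Category TX quantity: 8 kg.
8 kg ≤ 10 kg (cargo aircraft limit, Category TX) — within limit.
Every hazard category is within its cargo aircraft limit and no segregation rule is violated.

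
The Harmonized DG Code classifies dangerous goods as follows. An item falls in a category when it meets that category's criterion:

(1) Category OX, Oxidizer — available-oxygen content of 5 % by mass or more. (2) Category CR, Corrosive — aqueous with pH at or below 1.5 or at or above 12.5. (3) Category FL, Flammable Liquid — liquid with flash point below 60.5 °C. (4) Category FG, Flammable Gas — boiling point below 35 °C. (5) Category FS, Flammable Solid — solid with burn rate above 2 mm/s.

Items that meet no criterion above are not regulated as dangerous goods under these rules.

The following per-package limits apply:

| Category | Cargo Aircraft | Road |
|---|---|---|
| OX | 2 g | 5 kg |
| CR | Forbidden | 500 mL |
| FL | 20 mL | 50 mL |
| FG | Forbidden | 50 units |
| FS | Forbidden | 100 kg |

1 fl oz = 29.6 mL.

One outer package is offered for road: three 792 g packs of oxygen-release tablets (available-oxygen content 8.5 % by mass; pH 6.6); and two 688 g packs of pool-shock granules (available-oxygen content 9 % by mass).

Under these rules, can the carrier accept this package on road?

With available-oxygen content 8.5 % by mass (≥ 5 % by mass), the oxygen-release tablets fall in Category OX.
The pool-shock granules have available-oxygen content 9 % by mass, which is ≥ 5 % by mass, so they are Category OX (Oxidizer).
Total Category OX: (three 792 g packs = 2.376 kg) + (two 688 g packs = 1.376 kg) = 3.752 kg.
That is within the Category OX road limit of 5 kg.

Yes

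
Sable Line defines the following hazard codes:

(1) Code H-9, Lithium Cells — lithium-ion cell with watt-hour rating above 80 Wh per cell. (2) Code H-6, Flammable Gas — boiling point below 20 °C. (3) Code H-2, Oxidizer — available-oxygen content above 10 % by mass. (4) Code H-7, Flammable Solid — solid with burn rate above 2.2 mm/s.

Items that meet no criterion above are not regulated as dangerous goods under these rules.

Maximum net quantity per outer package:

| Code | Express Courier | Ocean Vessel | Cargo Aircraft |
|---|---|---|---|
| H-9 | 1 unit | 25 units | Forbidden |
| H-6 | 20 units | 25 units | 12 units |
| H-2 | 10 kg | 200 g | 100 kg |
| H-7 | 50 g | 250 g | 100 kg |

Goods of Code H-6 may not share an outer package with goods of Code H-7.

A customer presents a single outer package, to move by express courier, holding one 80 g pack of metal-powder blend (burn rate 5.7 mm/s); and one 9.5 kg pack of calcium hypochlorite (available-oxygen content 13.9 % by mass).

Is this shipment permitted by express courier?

Burn rate 5.7 mm/s meets the Code H-7 criterion (Flammable Solid), so the metal-powder blend is Code H-7.
Available-oxygen content 13.9 % by mass meets the Code H-2 criterion (Oxidizer), so the calcium hypochlorite is Code H-2.
Code H-2 quantity: 9.5 kg.
9.5 kg ≤ 10 kg (express courier limit, Code H-2) — within limit.
Code H-7 quantity: 80 g.
That exceeds the Code H-7 express courier limit of 50 g.
The segregation rule (Code H-6 with Code H-7) does not apply to Code H-2 with Code H-7.

No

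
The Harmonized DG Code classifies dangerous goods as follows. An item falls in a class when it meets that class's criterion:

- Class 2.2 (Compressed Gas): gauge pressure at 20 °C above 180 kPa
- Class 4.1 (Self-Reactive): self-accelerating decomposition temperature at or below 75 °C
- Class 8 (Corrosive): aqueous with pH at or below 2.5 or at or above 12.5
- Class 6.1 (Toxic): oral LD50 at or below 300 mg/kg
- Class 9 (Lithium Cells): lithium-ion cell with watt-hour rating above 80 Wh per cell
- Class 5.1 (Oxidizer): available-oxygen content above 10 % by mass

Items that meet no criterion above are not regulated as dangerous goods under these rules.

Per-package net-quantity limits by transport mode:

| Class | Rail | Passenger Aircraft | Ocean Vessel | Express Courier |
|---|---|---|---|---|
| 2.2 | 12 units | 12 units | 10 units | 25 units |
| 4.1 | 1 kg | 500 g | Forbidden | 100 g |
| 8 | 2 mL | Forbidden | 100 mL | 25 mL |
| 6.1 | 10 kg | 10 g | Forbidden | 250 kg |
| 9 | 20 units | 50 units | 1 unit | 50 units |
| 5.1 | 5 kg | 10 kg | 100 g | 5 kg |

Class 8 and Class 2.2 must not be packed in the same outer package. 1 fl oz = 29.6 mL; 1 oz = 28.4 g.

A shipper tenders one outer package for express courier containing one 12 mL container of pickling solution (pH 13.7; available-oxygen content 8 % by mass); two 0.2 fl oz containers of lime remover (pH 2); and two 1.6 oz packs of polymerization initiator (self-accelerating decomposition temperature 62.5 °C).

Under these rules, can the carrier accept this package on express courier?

Yes

The pickling solution has pH 13.7, which is ≥ 12.5, so it is Class 8 (Corrosive).
With pH 2 (≤ 2.5), the lime remover falls in Class 8.
The polymerization initiator has self-accelerating decomposition temperature 62.5 °C, which is ≤ 75 °C, so it is Class 4.1 (Self-Reactive).
Class 8 net quantity: 12 mL + (two 0.2 fl oz containers = 11.84 mL) = 23.84 mL.
23.84 mL is within the express courier limit of 25 mL for Class 8.
Class 4.1 quantity: two 1.6 oz packs = 90.88 g.
90.88 g ≤ 100 g (express courier limit, Class 4.1) — within limit.
The segregation rule (Class 8 with Class 2.2) does not apply to Class 8 with Class 4.1.
Every hazard class is within its express courier limit and no segregation rule is violated.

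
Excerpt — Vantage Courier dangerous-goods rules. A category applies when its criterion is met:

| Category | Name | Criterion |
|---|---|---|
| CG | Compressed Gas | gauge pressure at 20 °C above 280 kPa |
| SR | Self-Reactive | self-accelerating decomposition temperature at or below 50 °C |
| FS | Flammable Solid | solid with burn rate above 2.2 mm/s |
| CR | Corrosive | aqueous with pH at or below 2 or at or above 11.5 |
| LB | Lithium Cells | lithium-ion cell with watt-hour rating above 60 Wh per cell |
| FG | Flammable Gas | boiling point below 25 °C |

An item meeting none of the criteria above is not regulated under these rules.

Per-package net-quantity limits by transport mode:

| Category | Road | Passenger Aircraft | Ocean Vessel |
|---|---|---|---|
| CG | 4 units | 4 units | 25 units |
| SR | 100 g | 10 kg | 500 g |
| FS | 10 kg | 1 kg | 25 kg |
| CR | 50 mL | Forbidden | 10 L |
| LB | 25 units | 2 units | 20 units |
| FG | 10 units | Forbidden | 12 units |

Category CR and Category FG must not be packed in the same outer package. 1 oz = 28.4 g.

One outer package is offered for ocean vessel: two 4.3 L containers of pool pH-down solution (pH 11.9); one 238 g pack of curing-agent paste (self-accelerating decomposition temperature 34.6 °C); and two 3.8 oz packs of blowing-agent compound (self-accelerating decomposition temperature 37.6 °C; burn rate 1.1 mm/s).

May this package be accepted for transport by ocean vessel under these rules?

With pH 11.9 (≥ 11.5), the pool pH-down solution falls in Category CR.
Curing-agent paste: self-accelerating decomposition temperature 34.6 °C ≤ 50 °C → Category SR (Self-Reactive).
Blowing-agent compound: self-accelerating decomposition temperature 37.6 °C ≤ 50 °C → Category SR (Self-Reactive).
Category SR net quantity: 238 g + (two 3.8 oz packs = 215.84 g) = 453.84 g.
That is within the Category SR ocean vessel limit of 500 g.
Category CR quantity: two 4.3 L containers = 8.6 L.
That is within the Category CR ocean vessel limit of 10 L.
The segregation rule (Category CR with Category FG) does not apply to Category SR with Category CR.
Every hazard category is within its ocean vessel limit and no segregation rule is violated.

Yes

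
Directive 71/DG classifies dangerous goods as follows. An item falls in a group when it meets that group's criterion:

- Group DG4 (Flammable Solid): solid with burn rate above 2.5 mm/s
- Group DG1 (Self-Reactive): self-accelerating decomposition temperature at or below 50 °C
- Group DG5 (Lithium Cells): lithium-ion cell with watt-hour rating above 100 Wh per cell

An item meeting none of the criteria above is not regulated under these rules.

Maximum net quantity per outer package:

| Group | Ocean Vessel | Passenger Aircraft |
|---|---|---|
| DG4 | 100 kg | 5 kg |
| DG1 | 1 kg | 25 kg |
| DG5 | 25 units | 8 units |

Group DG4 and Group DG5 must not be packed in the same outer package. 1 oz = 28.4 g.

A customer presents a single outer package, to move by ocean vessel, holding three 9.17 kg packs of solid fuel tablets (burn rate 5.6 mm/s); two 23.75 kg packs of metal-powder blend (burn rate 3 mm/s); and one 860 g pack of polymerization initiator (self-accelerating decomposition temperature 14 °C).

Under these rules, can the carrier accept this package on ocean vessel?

Yes

With burn rate 5.6 mm/s (> 2.5 mm/s), the solid fuel tablets fall in Group DG4.
The metal-powder blend has burn rate 3 mm/s, which is > 2.5 mm/s, so it is Group DG4 (Flammable Solid).
Polymerization initiator: self-accelerating decomposition temperature 14 °C ≤ 50 °C → Group DG1 (Self-Reactive).
Total Group DG4: (three 9.17 kg packs = 27.51 kg) + (two 23.75 kg packs = 47.5 kg) = 75.01 kg.
75.01 kg is within the ocean vessel limit of 100 kg for Group DG4.
Group DG1 quantity: 860 g.
That is within the Group DG1 ocean vessel limit of 1 kg.
The segregation rule (Group DG4 with Group DG5) does not apply to Group DG4 with Group DG1.
Every hazard group is within its ocean vessel limit and no segregation rule is violated.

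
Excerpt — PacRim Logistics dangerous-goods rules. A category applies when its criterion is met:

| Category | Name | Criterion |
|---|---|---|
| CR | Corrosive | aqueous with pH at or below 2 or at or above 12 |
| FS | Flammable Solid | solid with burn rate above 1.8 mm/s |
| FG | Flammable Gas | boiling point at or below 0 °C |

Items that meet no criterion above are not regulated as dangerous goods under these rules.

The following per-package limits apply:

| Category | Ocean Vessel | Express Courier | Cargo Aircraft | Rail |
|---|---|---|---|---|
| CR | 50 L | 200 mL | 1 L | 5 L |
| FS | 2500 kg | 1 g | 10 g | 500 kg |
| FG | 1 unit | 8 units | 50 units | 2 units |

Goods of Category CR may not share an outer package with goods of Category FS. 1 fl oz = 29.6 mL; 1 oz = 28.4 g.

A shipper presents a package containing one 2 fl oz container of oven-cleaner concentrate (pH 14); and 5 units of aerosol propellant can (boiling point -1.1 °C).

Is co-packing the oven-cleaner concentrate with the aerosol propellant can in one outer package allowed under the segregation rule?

With pH 14 (≥ 12), the oven-cleaner concentrate falls in Category CR.
Aerosol propellant can: boiling point -1.1 °C ≤ 0 °C → Category FG (Flammable Gas).
No segregation rule bars Category CR with Category FG.

Yes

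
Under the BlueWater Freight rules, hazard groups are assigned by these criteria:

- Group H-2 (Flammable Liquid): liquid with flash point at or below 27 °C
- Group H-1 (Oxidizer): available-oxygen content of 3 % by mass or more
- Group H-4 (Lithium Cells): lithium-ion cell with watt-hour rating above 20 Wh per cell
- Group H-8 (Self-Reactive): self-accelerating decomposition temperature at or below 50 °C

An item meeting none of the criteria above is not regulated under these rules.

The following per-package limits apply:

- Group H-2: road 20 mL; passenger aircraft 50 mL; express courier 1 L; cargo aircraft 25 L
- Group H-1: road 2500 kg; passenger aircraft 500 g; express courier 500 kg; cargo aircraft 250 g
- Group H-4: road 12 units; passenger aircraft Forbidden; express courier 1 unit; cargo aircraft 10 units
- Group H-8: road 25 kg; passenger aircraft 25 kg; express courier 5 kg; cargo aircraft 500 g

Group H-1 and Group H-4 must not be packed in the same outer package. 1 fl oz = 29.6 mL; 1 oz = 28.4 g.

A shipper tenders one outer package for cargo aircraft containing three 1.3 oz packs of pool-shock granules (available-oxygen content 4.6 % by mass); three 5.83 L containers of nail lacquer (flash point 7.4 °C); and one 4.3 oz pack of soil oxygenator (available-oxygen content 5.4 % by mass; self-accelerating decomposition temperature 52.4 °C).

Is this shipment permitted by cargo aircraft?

The pool-shock granules have available-oxygen content 4.6 % by mass, which is ≥ 3 % by mass, so they are Group H-1 (Oxidizer).
Nail lacquer: flash point 7.4 °C ≤ 27 °C → Group H-2 (Flammable Liquid).
Soil oxygenator: available-oxygen content 5.4 % by mass ≥ 3 % by mass → Group H-1 (Oxidizer).
Group H-1 net quantity: (three 1.3 oz packs = 110.76 g) + (one 4.3 oz pack = 122.12 g) = 232.88 g.
232.88 g ≤ 250 g (cargo aircraft limit, Group H-1) — within limit.
Group H-2 quantity: three 5.83 L containers = 17.49 L.
17.49 L is within the cargo aircraft limit of 25 L for Group H-2.
The segregation rule (Group H-1 with Group H-4) does not apply to Group H-1 with Group H-2.
Every hazard group is within its cargo aircraft limit and no segregation rule is violated.

Yes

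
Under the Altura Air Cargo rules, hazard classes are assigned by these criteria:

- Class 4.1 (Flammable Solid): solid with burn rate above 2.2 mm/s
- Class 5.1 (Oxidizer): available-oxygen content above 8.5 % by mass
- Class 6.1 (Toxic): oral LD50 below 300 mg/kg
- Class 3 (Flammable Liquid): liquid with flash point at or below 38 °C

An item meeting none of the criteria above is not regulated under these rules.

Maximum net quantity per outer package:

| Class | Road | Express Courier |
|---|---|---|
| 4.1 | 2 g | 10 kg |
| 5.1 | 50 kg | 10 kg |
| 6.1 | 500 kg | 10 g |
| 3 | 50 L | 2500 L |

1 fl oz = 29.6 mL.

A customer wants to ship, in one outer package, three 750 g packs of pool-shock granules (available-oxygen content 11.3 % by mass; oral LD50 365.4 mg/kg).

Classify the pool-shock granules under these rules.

Class 5.1

Pool-shock granules: available-oxygen content 11.3 % by mass > 8.5 % by mass → Class 5.1 (Oxidizer).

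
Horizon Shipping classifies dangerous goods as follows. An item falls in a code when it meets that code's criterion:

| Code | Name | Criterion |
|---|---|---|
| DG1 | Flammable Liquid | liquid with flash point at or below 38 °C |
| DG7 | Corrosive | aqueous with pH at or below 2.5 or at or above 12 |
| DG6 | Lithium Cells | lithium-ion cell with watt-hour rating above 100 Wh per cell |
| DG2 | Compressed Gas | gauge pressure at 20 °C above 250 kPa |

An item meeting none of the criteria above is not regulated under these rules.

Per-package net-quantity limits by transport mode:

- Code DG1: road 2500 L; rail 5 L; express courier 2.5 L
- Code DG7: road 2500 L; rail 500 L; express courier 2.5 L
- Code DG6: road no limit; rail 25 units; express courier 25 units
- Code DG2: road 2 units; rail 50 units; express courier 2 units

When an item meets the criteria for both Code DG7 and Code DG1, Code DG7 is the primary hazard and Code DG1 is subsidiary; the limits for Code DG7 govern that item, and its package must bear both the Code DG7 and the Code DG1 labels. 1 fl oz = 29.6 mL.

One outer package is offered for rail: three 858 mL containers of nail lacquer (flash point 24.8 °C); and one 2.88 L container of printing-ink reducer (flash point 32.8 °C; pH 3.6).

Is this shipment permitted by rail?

No

Flash point 24.8 °C meets the Code DG1 criterion (Flammable Liquid), so the nail lacquer is Code DG1.
The printing-ink reducer has flash point 32.8 °C, which is ≤ 38 °C, so it is Code DG1 (Flammable Liquid).
Code DG1 net quantity: (three 858 mL containers = 2.574 L) + 2.88 L = 5.454 L.
5.454 L exceeds the rail limit of 5 L for Code DG1.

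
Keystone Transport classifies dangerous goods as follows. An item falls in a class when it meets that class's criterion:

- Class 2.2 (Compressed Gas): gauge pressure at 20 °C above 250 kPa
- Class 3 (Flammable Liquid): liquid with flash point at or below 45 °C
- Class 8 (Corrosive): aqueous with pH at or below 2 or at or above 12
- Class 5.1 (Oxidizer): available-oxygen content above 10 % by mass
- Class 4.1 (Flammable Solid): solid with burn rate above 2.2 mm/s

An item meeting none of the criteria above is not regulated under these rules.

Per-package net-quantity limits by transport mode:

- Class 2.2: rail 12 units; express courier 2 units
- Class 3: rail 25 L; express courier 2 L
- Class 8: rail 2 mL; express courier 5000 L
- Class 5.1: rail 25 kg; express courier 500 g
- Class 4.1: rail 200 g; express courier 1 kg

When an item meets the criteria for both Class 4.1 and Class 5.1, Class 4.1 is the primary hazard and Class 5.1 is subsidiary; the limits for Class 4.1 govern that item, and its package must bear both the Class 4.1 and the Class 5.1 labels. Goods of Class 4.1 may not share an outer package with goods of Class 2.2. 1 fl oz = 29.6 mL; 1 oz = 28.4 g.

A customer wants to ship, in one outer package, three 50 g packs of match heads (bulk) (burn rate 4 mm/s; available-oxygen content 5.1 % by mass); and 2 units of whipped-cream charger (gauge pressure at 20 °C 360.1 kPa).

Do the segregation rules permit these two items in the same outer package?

No

Burn rate 4 mm/s meets the Class 4.1 criterion (Flammable Solid), so the match heads (bulk) are Class 4.1.
Whipped-cream charger: gauge pressure at 20 °C 360.1 kPa > 250 kPa → Class 2.2 (Compressed Gas).
Class 4.1 and Class 2.2 may not share an outer package.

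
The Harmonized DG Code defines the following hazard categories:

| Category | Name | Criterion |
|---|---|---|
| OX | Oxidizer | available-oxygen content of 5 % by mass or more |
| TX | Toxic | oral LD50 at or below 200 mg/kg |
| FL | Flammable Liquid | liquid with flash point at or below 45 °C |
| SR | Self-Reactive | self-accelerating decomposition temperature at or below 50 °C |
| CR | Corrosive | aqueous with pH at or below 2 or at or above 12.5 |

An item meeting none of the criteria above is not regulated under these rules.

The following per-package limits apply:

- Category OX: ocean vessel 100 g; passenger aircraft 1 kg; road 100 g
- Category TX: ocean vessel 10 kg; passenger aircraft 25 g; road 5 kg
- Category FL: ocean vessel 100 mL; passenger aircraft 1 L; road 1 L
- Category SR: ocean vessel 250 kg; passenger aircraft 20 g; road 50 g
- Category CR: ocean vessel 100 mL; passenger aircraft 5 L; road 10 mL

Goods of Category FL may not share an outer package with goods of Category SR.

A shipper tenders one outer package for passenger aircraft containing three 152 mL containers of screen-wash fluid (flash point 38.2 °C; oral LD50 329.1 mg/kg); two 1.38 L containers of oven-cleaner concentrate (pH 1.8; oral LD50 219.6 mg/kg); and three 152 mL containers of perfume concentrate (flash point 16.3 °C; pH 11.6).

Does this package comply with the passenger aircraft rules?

The screen-wash fluid has flash point 38.2 °C, which is ≤ 45 °C, so it is Category FL (Flammable Liquid).
With pH 1.8 (≤ 2), the oven-cleaner concentrate falls in Category CR.
Perfume concentrate: flash point 16.3 °C ≤ 45 °C → Category FL (Flammable Liquid).
Category FL net quantity: (three 152 mL containers = 456 mL) + (three 152 mL containers = 456 mL) = 912 mL.
912 mL is within the passenger aircraft limit of 1 L for Category FL.
Category CR quantity: two 1.38 L containers = 2.76 L.
That is within the Category CR passenger aircraft limit of 5 L.
The segregation rule (Category FL with Category SR) does not apply to Category FL with Category CR.
Every hazard category is within its passenger aircraft limit and no segregation rule is violated.

Yes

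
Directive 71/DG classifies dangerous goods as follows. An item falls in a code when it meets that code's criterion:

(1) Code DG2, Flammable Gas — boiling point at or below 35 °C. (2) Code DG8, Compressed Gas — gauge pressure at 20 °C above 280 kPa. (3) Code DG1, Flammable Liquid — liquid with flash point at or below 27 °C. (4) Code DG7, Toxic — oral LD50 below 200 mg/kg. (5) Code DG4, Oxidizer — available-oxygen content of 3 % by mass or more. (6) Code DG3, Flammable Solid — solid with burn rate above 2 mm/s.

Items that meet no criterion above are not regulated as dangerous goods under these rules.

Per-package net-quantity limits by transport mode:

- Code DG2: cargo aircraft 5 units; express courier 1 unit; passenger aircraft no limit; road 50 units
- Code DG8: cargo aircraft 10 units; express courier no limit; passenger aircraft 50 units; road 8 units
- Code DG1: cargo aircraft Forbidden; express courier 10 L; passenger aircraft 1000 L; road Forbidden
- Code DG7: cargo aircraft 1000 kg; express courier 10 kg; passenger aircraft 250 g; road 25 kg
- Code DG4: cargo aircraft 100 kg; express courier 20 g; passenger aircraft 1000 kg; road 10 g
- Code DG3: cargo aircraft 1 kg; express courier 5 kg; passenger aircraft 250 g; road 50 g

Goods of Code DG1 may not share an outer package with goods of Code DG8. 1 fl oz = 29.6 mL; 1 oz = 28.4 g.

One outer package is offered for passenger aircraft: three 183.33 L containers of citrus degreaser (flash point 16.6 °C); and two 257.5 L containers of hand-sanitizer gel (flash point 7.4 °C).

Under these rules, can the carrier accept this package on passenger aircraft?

No

With flash point 16.6 °C (≤ 27 °C), the citrus degreaser falls in Code DG1.
With flash point 7.4 °C (≤ 27 °C), the hand-sanitizer gel falls in Code DG1.
Total Code DG1: (three 183.33 L containers = 549.99 L) + (two 257.5 L containers = 515 L) = 1064.99 L.
That exceeds the Code DG1 passenger aircraft limit of 1000 L.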